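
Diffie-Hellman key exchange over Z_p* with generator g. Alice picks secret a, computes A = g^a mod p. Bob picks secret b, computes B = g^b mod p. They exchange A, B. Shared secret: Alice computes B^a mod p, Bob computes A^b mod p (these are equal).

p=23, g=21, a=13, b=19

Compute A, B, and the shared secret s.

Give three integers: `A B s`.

A = 21^13 mod 23  (bits of 13 = 1101)
  bit 0 = 1: r = r^2 * 21 mod 23 = 1^2 * 21 = 1*21 = 21
  bit 1 = 1: r = r^2 * 21 mod 23 = 21^2 * 21 = 4*21 = 15
  bit 2 = 0: r = r^2 mod 23 = 15^2 = 18
  bit 3 = 1: r = r^2 * 21 mod 23 = 18^2 * 21 = 2*21 = 19
  -> A = 19
B = 21^19 mod 23  (bits of 19 = 10011)
  bit 0 = 1: r = r^2 * 21 mod 23 = 1^2 * 21 = 1*21 = 21
  bit 1 = 0: r = r^2 mod 23 = 21^2 = 4
  bit 2 = 0: r = r^2 mod 23 = 4^2 = 16
  bit 3 = 1: r = r^2 * 21 mod 23 = 16^2 * 21 = 3*21 = 17
  bit 4 = 1: r = r^2 * 21 mod 23 = 17^2 * 21 = 13*21 = 20
  -> B = 20
s = B^a = 20^13 mod 23  (bits of 13 = 1101)
  bit 0 = 1: r = r^2 * 20 mod 23 = 1^2 * 20 = 1*20 = 20
  bit 1 = 1: r = r^2 * 20 mod 23 = 20^2 * 20 = 9*20 = 19
  bit 2 = 0: r = r^2 mod 23 = 19^2 = 16
  bit 3 = 1: r = r^2 * 20 mod 23 = 16^2 * 20 = 3*20 = 14
  -> s = B^a = 14

Answer: 19 20 14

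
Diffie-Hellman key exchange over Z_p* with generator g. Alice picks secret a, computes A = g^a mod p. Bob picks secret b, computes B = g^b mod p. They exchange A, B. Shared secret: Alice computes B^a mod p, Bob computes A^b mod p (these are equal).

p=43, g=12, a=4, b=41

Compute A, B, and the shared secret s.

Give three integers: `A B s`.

A = 12^4 mod 43  (bits of 4 = 100)
  bit 0 = 1: r = r^2 * 12 mod 43 = 1^2 * 12 = 1*12 = 12
  bit 1 = 0: r = r^2 mod 43 = 12^2 = 15
  bit 2 = 0: r = r^2 mod 43 = 15^2 = 10
  -> A = 10
B = 12^41 mod 43  (bits of 41 = 101001)
  bit 0 = 1: r = r^2 * 12 mod 43 = 1^2 * 12 = 1*12 = 12
  bit 1 = 0: r = r^2 mod 43 = 12^2 = 15
  bit 2 = 1: r = r^2 * 12 mod 43 = 15^2 * 12 = 10*12 = 34
  bit 3 = 0: r = r^2 mod 43 = 34^2 = 38
  bit 4 = 0: r = r^2 mod 43 = 38^2 = 25
  bit 5 = 1: r = r^2 * 12 mod 43 = 25^2 * 12 = 23*12 = 18
  -> B = 18
s = B^a = 18^4 mod 43  (bits of 4 = 100)
  bit 0 = 1: r = r^2 * 18 mod 43 = 1^2 * 18 = 1*18 = 18
  bit 1 = 0: r = r^2 mod 43 = 18^2 = 23
  bit 2 = 0: r = r^2 mod 43 = 23^2 = 13
  -> s = B^a = 13

Answer: 10 18 13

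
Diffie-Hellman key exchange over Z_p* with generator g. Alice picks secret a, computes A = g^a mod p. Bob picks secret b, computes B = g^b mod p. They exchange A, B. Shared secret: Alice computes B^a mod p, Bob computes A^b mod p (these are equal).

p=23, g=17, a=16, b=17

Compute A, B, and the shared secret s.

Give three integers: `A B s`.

A = 17^16 mod 23  (bits of 16 = 10000)
  bit 0 = 1: r = r^2 * 17 mod 23 = 1^2 * 17 = 1*17 = 17
  bit 1 = 0: r = r^2 mod 23 = 17^2 = 13
  bit 2 = 0: r = r^2 mod 23 = 13^2 = 8
  bit 3 = 0: r = r^2 mod 23 = 8^2 = 18
  bit 4 = 0: r = r^2 mod 23 = 18^2 = 2
  -> A = 2
B = 17^17 mod 23  (bits of 17 = 10001)
  bit 0 = 1: r = r^2 * 17 mod 23 = 1^2 * 17 = 1*17 = 17
  bit 1 = 0: r = r^2 mod 23 = 17^2 = 13
  bit 2 = 0: r = r^2 mod 23 = 13^2 = 8
  bit 3 = 0: r = r^2 mod 23 = 8^2 = 18
  bit 4 = 1: r = r^2 * 17 mod 23 = 18^2 * 17 = 2*17 = 11
  -> B = 11
s = B^a = 11^16 mod 23  (bits of 16 = 10000)
  bit 0 = 1: r = r^2 * 11 mod 23 = 1^2 * 11 = 1*11 = 11
  bit 1 = 0: r = r^2 mod 23 = 11^2 = 6
  bit 2 = 0: r = r^2 mod 23 = 6^2 = 13
  bit 3 = 0: r = r^2 mod 23 = 13^2 = 8
  bit 4 = 0: r = r^2 mod 23 = 8^2 = 18
  -> s = B^a = 18

Answer: 2 11 18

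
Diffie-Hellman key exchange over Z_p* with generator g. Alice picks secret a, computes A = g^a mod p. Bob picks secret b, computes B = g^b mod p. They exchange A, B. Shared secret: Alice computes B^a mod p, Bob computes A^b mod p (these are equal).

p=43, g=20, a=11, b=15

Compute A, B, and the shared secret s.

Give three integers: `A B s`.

A = 20^11 mod 43  (bits of 11 = 1011)
  bit 0 = 1: r = r^2 * 20 mod 43 = 1^2 * 20 = 1*20 = 20
  bit 1 = 0: r = r^2 mod 43 = 20^2 = 13
  bit 2 = 1: r = r^2 * 20 mod 43 = 13^2 * 20 = 40*20 = 26
  bit 3 = 1: r = r^2 * 20 mod 43 = 26^2 * 20 = 31*20 = 18
  -> A = 18
B = 20^15 mod 43  (bits of 15 = 1111)
  bit 0 = 1: r = r^2 * 20 mod 43 = 1^2 * 20 = 1*20 = 20
  bit 1 = 1: r = r^2 * 20 mod 43 = 20^2 * 20 = 13*20 = 2
  bit 2 = 1: r = r^2 * 20 mod 43 = 2^2 * 20 = 4*20 = 37
  bit 3 = 1: r = r^2 * 20 mod 43 = 37^2 * 20 = 36*20 = 32
  -> B = 32
s = B^a = 32^11 mod 43  (bits of 11 = 1011)
  bit 0 = 1: r = r^2 * 32 mod 43 = 1^2 * 32 = 1*32 = 32
  bit 1 = 0: r = r^2 mod 43 = 32^2 = 35
  bit 2 = 1: r = r^2 * 32 mod 43 = 35^2 * 32 = 21*32 = 27
  bit 3 = 1: r = r^2 * 32 mod 43 = 27^2 * 32 = 41*32 = 22
  -> s = B^a = 22

Answer: 18 32 22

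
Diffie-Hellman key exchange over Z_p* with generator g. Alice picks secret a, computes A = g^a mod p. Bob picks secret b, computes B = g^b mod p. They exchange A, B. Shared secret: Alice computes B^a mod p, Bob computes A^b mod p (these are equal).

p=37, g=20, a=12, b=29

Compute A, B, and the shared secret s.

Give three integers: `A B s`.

A = 20^12 mod 37  (bits of 12 = 1100)
  bit 0 = 1: r = r^2 * 20 mod 37 = 1^2 * 20 = 1*20 = 20
  bit 1 = 1: r = r^2 * 20 mod 37 = 20^2 * 20 = 30*20 = 8
  bit 2 = 0: r = r^2 mod 37 = 8^2 = 27
  bit 3 = 0: r = r^2 mod 37 = 27^2 = 26
  -> A = 26
B = 20^29 mod 37  (bits of 29 = 11101)
  bit 0 = 1: r = r^2 * 20 mod 37 = 1^2 * 20 = 1*20 = 20
  bit 1 = 1: r = r^2 * 20 mod 37 = 20^2 * 20 = 30*20 = 8
  bit 2 = 1: r = r^2 * 20 mod 37 = 8^2 * 20 = 27*20 = 22
  bit 3 = 0: r = r^2 mod 37 = 22^2 = 3
  bit 4 = 1: r = r^2 * 20 mod 37 = 3^2 * 20 = 9*20 = 32
  -> B = 32
s = B^a = 32^12 mod 37  (bits of 12 = 1100)
  bit 0 = 1: r = r^2 * 32 mod 37 = 1^2 * 32 = 1*32 = 32
  bit 1 = 1: r = r^2 * 32 mod 37 = 32^2 * 32 = 25*32 = 23
  bit 2 = 0: r = r^2 mod 37 = 23^2 = 11
  bit 3 = 0: r = r^2 mod 37 = 11^2 = 10
  -> s = B^a = 10

Answer: 26 32 10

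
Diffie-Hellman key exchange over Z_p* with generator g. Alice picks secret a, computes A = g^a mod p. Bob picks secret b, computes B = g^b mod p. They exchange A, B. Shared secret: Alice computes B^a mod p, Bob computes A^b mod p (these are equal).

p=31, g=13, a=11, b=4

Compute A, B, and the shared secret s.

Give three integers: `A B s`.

A = 13^11 mod 31  (bits of 11 = 1011)
  bit 0 = 1: r = r^2 * 13 mod 31 = 1^2 * 13 = 1*13 = 13
  bit 1 = 0: r = r^2 mod 31 = 13^2 = 14
  bit 2 = 1: r = r^2 * 13 mod 31 = 14^2 * 13 = 10*13 = 6
  bit 3 = 1: r = r^2 * 13 mod 31 = 6^2 * 13 = 5*13 = 3
  -> A = 3
B = 13^4 mod 31  (bits of 4 = 100)
  bit 0 = 1: r = r^2 * 13 mod 31 = 1^2 * 13 = 1*13 = 13
  bit 1 = 0: r = r^2 mod 31 = 13^2 = 14
  bit 2 = 0: r = r^2 mod 31 = 14^2 = 10
  -> B = 10
s = B^a = 10^11 mod 31  (bits of 11 = 1011)
  bit 0 = 1: r = r^2 * 10 mod 31 = 1^2 * 10 = 1*10 = 10
  bit 1 = 0: r = r^2 mod 31 = 10^2 = 7
  bit 2 = 1: r = r^2 * 10 mod 31 = 7^2 * 10 = 18*10 = 25
  bit 3 = 1: r = r^2 * 10 mod 31 = 25^2 * 10 = 5*10 = 19
  -> s = B^a = 19

Answer: 3 10 19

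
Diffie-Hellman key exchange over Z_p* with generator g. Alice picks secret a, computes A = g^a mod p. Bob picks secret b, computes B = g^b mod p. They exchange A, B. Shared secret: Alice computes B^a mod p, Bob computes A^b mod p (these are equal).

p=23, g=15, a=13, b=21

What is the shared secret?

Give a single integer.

A = 15^13 mod 23  (bits of 13 = 1101)
  bit 0 = 1: r = r^2 * 15 mod 23 = 1^2 * 15 = 1*15 = 15
  bit 1 = 1: r = r^2 * 15 mod 23 = 15^2 * 15 = 18*15 = 17
  bit 2 = 0: r = r^2 mod 23 = 17^2 = 13
  bit 3 = 1: r = r^2 * 15 mod 23 = 13^2 * 15 = 8*15 = 5
  -> A = 5
B = 15^21 mod 23  (bits of 21 = 10101)
  bit 0 = 1: r = r^2 * 15 mod 23 = 1^2 * 15 = 1*15 = 15
  bit 1 = 0: r = r^2 mod 23 = 15^2 = 18
  bit 2 = 1: r = r^2 * 15 mod 23 = 18^2 * 15 = 2*15 = 7
  bit 3 = 0: r = r^2 mod 23 = 7^2 = 3
  bit 4 = 1: r = r^2 * 15 mod 23 = 3^2 * 15 = 9*15 = 20
  -> B = 20
s = B^a = 20^13 mod 23  (bits of 13 = 1101)
  bit 0 = 1: r = r^2 * 20 mod 23 = 1^2 * 20 = 1*20 = 20
  bit 1 = 1: r = r^2 * 20 mod 23 = 20^2 * 20 = 9*20 = 19
  bit 2 = 0: r = r^2 mod 23 = 19^2 = 16
  bit 3 = 1: r = r^2 * 20 mod 23 = 16^2 * 20 = 3*20 = 14
  -> s = B^a = 14

Answer: 14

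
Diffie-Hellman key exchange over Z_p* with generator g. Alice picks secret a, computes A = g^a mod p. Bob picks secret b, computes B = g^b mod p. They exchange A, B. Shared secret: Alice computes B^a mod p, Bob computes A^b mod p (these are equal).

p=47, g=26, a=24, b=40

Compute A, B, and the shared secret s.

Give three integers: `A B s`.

Answer: 21 12 12

Derivation:
A = 26^24 mod 47  (bits of 24 = 11000)
  bit 0 = 1: r = r^2 * 26 mod 47 = 1^2 * 26 = 1*26 = 26
  bit 1 = 1: r = r^2 * 26 mod 47 = 26^2 * 26 = 18*26 = 45
  bit 2 = 0: r = r^2 mod 47 = 45^2 = 4
  bit 3 = 0: r = r^2 mod 47 = 4^2 = 16
  bit 4 = 0: r = r^2 mod 47 = 16^2 = 21
  -> A = 21
B = 26^40 mod 47  (bits of 40 = 101000)
  bit 0 = 1: r = r^2 * 26 mod 47 = 1^2 * 26 = 1*26 = 26
  bit 1 = 0: r = r^2 mod 47 = 26^2 = 18
  bit 2 = 1: r = r^2 * 26 mod 47 = 18^2 * 26 = 42*26 = 11
  bit 3 = 0: r = r^2 mod 47 = 11^2 = 27
  bit 4 = 0: r = r^2 mod 47 = 27^2 = 24
  bit 5 = 0: r = r^2 mod 47 = 24^2 = 12
  -> B = 12
s = B^a = 12^24 mod 47  (bits of 24 = 11000)
  bit 0 = 1: r = r^2 * 12 mod 47 = 1^2 * 12 = 1*12 = 12
  bit 1 = 1: r = r^2 * 12 mod 47 = 12^2 * 12 = 3*12 = 36
  bit 2 = 0: r = r^2 mod 47 = 36^2 = 27
  bit 3 = 0: r = r^2 mod 47 = 27^2 = 24
  bit 4 = 0: r = r^2 mod 47 = 24^2 = 12
  -> s = B^a = 12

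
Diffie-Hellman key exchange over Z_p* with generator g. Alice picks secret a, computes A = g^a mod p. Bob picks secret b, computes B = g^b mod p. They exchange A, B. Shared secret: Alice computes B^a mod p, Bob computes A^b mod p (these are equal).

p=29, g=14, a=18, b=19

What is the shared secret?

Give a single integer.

A = 14^18 mod 29  (bits of 18 = 10010)
  bit 0 = 1: r = r^2 * 14 mod 29 = 1^2 * 14 = 1*14 = 14
  bit 1 = 0: r = r^2 mod 29 = 14^2 = 22
  bit 2 = 0: r = r^2 mod 29 = 22^2 = 20
  bit 3 = 1: r = r^2 * 14 mod 29 = 20^2 * 14 = 23*14 = 3
  bit 4 = 0: r = r^2 mod 29 = 3^2 = 9
  -> A = 9
B = 14^19 mod 29  (bits of 19 = 10011)
  bit 0 = 1: r = r^2 * 14 mod 29 = 1^2 * 14 = 1*14 = 14
  bit 1 = 0: r = r^2 mod 29 = 14^2 = 22
  bit 2 = 0: r = r^2 mod 29 = 22^2 = 20
  bit 3 = 1: r = r^2 * 14 mod 29 = 20^2 * 14 = 23*14 = 3
  bit 4 = 1: r = r^2 * 14 mod 29 = 3^2 * 14 = 9*14 = 10
  -> B = 10
s = B^a = 10^18 mod 29  (bits of 18 = 10010)
  bit 0 = 1: r = r^2 * 10 mod 29 = 1^2 * 10 = 1*10 = 10
  bit 1 = 0: r = r^2 mod 29 = 10^2 = 13
  bit 2 = 0: r = r^2 mod 29 = 13^2 = 24
  bit 3 = 1: r = r^2 * 10 mod 29 = 24^2 * 10 = 25*10 = 18
  bit 4 = 0: r = r^2 mod 29 = 18^2 = 5
  -> s = B^a = 5

Answer: 5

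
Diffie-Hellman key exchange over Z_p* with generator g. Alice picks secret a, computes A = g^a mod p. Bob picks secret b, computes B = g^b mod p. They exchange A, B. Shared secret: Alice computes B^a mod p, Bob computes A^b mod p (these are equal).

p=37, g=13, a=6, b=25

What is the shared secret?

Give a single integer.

A = 13^6 mod 37  (bits of 6 = 110)
  bit 0 = 1: r = r^2 * 13 mod 37 = 1^2 * 13 = 1*13 = 13
  bit 1 = 1: r = r^2 * 13 mod 37 = 13^2 * 13 = 21*13 = 14
  bit 2 = 0: r = r^2 mod 37 = 14^2 = 11
  -> A = 11
B = 13^25 mod 37  (bits of 25 = 11001)
  bit 0 = 1: r = r^2 * 13 mod 37 = 1^2 * 13 = 1*13 = 13
  bit 1 = 1: r = r^2 * 13 mod 37 = 13^2 * 13 = 21*13 = 14
  bit 2 = 0: r = r^2 mod 37 = 14^2 = 11
  bit 3 = 0: r = r^2 mod 37 = 11^2 = 10
  bit 4 = 1: r = r^2 * 13 mod 37 = 10^2 * 13 = 26*13 = 5
  -> B = 5
s = B^a = 5^6 mod 37  (bits of 6 = 110)
  bit 0 = 1: r = r^2 * 5 mod 37 = 1^2 * 5 = 1*5 = 5
  bit 1 = 1: r = r^2 * 5 mod 37 = 5^2 * 5 = 25*5 = 14
  bit 2 = 0: r = r^2 mod 37 = 14^2 = 11
  -> s = B^a = 11

Answer: 11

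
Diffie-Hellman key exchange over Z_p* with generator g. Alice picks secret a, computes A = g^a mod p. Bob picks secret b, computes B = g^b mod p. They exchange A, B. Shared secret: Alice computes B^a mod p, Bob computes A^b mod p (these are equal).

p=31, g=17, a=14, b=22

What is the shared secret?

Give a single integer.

A = 17^14 mod 31  (bits of 14 = 1110)
  bit 0 = 1: r = r^2 * 17 mod 31 = 1^2 * 17 = 1*17 = 17
  bit 1 = 1: r = r^2 * 17 mod 31 = 17^2 * 17 = 10*17 = 15
  bit 2 = 1: r = r^2 * 17 mod 31 = 15^2 * 17 = 8*17 = 12
  bit 3 = 0: r = r^2 mod 31 = 12^2 = 20
  -> A = 20
B = 17^22 mod 31  (bits of 22 = 10110)
  bit 0 = 1: r = r^2 * 17 mod 31 = 1^2 * 17 = 1*17 = 17
  bit 1 = 0: r = r^2 mod 31 = 17^2 = 10
  bit 2 = 1: r = r^2 * 17 mod 31 = 10^2 * 17 = 7*17 = 26
  bit 3 = 1: r = r^2 * 17 mod 31 = 26^2 * 17 = 25*17 = 22
  bit 4 = 0: r = r^2 mod 31 = 22^2 = 19
  -> B = 19
s = B^a = 19^14 mod 31  (bits of 14 = 1110)
  bit 0 = 1: r = r^2 * 19 mod 31 = 1^2 * 19 = 1*19 = 19
  bit 1 = 1: r = r^2 * 19 mod 31 = 19^2 * 19 = 20*19 = 8
  bit 2 = 1: r = r^2 * 19 mod 31 = 8^2 * 19 = 2*19 = 7
  bit 3 = 0: r = r^2 mod 31 = 7^2 = 18
  -> s = B^a = 18

Answer: 18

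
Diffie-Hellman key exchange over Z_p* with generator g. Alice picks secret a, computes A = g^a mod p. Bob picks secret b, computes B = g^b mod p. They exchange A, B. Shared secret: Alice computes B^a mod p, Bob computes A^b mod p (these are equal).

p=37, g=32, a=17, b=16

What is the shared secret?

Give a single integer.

Answer: 12

Derivation:
A = 32^17 mod 37  (bits of 17 = 10001)
  bit 0 = 1: r = r^2 * 32 mod 37 = 1^2 * 32 = 1*32 = 32
  bit 1 = 0: r = r^2 mod 37 = 32^2 = 25
  bit 2 = 0: r = r^2 mod 37 = 25^2 = 33
  bit 3 = 0: r = r^2 mod 37 = 33^2 = 16
  bit 4 = 1: r = r^2 * 32 mod 37 = 16^2 * 32 = 34*32 = 15
  -> A = 15
B = 32^16 mod 37  (bits of 16 = 10000)
  bit 0 = 1: r = r^2 * 32 mod 37 = 1^2 * 32 = 1*32 = 32
  bit 1 = 0: r = r^2 mod 37 = 32^2 = 25
  bit 2 = 0: r = r^2 mod 37 = 25^2 = 33
  bit 3 = 0: r = r^2 mod 37 = 33^2 = 16
  bit 4 = 0: r = r^2 mod 37 = 16^2 = 34
  -> B = 34
s = B^a = 34^17 mod 37  (bits of 17 = 10001)
  bit 0 = 1: r = r^2 * 34 mod 37 = 1^2 * 34 = 1*34 = 34
  bit 1 = 0: r = r^2 mod 37 = 34^2 = 9
  bit 2 = 0: r = r^2 mod 37 = 9^2 = 7
  bit 3 = 0: r = r^2 mod 37 = 7^2 = 12
  bit 4 = 1: r = r^2 * 34 mod 37 = 12^2 * 34 = 33*34 = 12
  -> s = B^a = 12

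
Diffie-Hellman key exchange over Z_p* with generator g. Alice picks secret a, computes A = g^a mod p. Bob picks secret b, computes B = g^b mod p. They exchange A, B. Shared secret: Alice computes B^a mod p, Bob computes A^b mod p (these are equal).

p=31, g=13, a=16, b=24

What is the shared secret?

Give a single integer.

Answer: 2

Derivation:
A = 13^16 mod 31  (bits of 16 = 10000)
  bit 0 = 1: r = r^2 * 13 mod 31 = 1^2 * 13 = 1*13 = 13
  bit 1 = 0: r = r^2 mod 31 = 13^2 = 14
  bit 2 = 0: r = r^2 mod 31 = 14^2 = 10
  bit 3 = 0: r = r^2 mod 31 = 10^2 = 7
  bit 4 = 0: r = r^2 mod 31 = 7^2 = 18
  -> A = 18
B = 13^24 mod 31  (bits of 24 = 11000)
  bit 0 = 1: r = r^2 * 13 mod 31 = 1^2 * 13 = 1*13 = 13
  bit 1 = 1: r = r^2 * 13 mod 31 = 13^2 * 13 = 14*13 = 27
  bit 2 = 0: r = r^2 mod 31 = 27^2 = 16
  bit 3 = 0: r = r^2 mod 31 = 16^2 = 8
  bit 4 = 0: r = r^2 mod 31 = 8^2 = 2
  -> B = 2
s = B^a = 2^16 mod 31  (bits of 16 = 10000)
  bit 0 = 1: r = r^2 * 2 mod 31 = 1^2 * 2 = 1*2 = 2
  bit 1 = 0: r = r^2 mod 31 = 2^2 = 4
  bit 2 = 0: r = r^2 mod 31 = 4^2 = 16
  bit 3 = 0: r = r^2 mod 31 = 16^2 = 8
  bit 4 = 0: r = r^2 mod 31 = 8^2 = 2
  -> s = B^a = 2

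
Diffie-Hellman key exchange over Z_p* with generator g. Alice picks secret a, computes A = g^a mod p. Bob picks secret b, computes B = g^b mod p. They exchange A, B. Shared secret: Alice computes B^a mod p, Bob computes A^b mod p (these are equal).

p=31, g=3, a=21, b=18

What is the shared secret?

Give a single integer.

A = 3^21 mod 31  (bits of 21 = 10101)
  bit 0 = 1: r = r^2 * 3 mod 31 = 1^2 * 3 = 1*3 = 3
  bit 1 = 0: r = r^2 mod 31 = 3^2 = 9
  bit 2 = 1: r = r^2 * 3 mod 31 = 9^2 * 3 = 19*3 = 26
  bit 3 = 0: r = r^2 mod 31 = 26^2 = 25
  bit 4 = 1: r = r^2 * 3 mod 31 = 25^2 * 3 = 5*3 = 15
  -> A = 15
B = 3^18 mod 31  (bits of 18 = 10010)
  bit 0 = 1: r = r^2 * 3 mod 31 = 1^2 * 3 = 1*3 = 3
  bit 1 = 0: r = r^2 mod 31 = 3^2 = 9
  bit 2 = 0: r = r^2 mod 31 = 9^2 = 19
  bit 3 = 1: r = r^2 * 3 mod 31 = 19^2 * 3 = 20*3 = 29
  bit 4 = 0: r = r^2 mod 31 = 29^2 = 4
  -> B = 4
s = B^a = 4^21 mod 31  (bits of 21 = 10101)
  bit 0 = 1: r = r^2 * 4 mod 31 = 1^2 * 4 = 1*4 = 4
  bit 1 = 0: r = r^2 mod 31 = 4^2 = 16
  bit 2 = 1: r = r^2 * 4 mod 31 = 16^2 * 4 = 8*4 = 1
  bit 3 = 0: r = r^2 mod 31 = 1^2 = 1
  bit 4 = 1: r = r^2 * 4 mod 31 = 1^2 * 4 = 1*4 = 4
  -> s = B^a = 4

Answer: 4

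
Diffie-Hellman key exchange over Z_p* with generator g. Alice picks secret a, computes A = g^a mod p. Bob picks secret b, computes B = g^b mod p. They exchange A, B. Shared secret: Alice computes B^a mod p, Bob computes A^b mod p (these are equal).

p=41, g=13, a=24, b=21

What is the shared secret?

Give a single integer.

Answer: 16

Derivation:
A = 13^24 mod 41  (bits of 24 = 11000)
  bit 0 = 1: r = r^2 * 13 mod 41 = 1^2 * 13 = 1*13 = 13
  bit 1 = 1: r = r^2 * 13 mod 41 = 13^2 * 13 = 5*13 = 24
  bit 2 = 0: r = r^2 mod 41 = 24^2 = 2
  bit 3 = 0: r = r^2 mod 41 = 2^2 = 4
  bit 4 = 0: r = r^2 mod 41 = 4^2 = 16
  -> A = 16
B = 13^21 mod 41  (bits of 21 = 10101)
  bit 0 = 1: r = r^2 * 13 mod 41 = 1^2 * 13 = 1*13 = 13
  bit 1 = 0: r = r^2 mod 41 = 13^2 = 5
  bit 2 = 1: r = r^2 * 13 mod 41 = 5^2 * 13 = 25*13 = 38
  bit 3 = 0: r = r^2 mod 41 = 38^2 = 9
  bit 4 = 1: r = r^2 * 13 mod 41 = 9^2 * 13 = 40*13 = 28
  -> B = 28
s = B^a = 28^24 mod 41  (bits of 24 = 11000)
  bit 0 = 1: r = r^2 * 28 mod 41 = 1^2 * 28 = 1*28 = 28
  bit 1 = 1: r = r^2 * 28 mod 41 = 28^2 * 28 = 5*28 = 17
  bit 2 = 0: r = r^2 mod 41 = 17^2 = 2
  bit 3 = 0: r = r^2 mod 41 = 2^2 = 4
  bit 4 = 0: r = r^2 mod 41 = 4^2 = 16
  -> s = B^a = 16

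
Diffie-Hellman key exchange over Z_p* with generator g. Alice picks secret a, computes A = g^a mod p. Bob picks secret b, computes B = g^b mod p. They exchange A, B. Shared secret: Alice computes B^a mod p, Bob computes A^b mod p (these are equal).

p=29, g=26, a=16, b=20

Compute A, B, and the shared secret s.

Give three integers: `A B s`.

Answer: 20 25 16

Derivation:
A = 26^16 mod 29  (bits of 16 = 10000)
  bit 0 = 1: r = r^2 * 26 mod 29 = 1^2 * 26 = 1*26 = 26
  bit 1 = 0: r = r^2 mod 29 = 26^2 = 9
  bit 2 = 0: r = r^2 mod 29 = 9^2 = 23
  bit 3 = 0: r = r^2 mod 29 = 23^2 = 7
  bit 4 = 0: r = r^2 mod 29 = 7^2 = 20
  -> A = 20
B = 26^20 mod 29  (bits of 20 = 10100)
  bit 0 = 1: r = r^2 * 26 mod 29 = 1^2 * 26 = 1*26 = 26
  bit 1 = 0: r = r^2 mod 29 = 26^2 = 9
  bit 2 = 1: r = r^2 * 26 mod 29 = 9^2 * 26 = 23*26 = 18
  bit 3 = 0: r = r^2 mod 29 = 18^2 = 5
  bit 4 = 0: r = r^2 mod 29 = 5^2 = 25
  -> B = 25
s = B^a = 25^16 mod 29  (bits of 16 = 10000)
  bit 0 = 1: r = r^2 * 25 mod 29 = 1^2 * 25 = 1*25 = 25
  bit 1 = 0: r = r^2 mod 29 = 25^2 = 16
  bit 2 = 0: r = r^2 mod 29 = 16^2 = 24
  bit 3 = 0: r = r^2 mod 29 = 24^2 = 25
  bit 4 = 0: r = r^2 mod 29 = 25^2 = 16
  -> s = B^a = 16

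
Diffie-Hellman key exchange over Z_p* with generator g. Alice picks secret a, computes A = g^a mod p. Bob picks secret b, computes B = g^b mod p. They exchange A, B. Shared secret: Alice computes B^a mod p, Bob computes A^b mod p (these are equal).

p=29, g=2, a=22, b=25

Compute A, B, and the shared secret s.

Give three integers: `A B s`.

A = 2^22 mod 29  (bits of 22 = 10110)
  bit 0 = 1: r = r^2 * 2 mod 29 = 1^2 * 2 = 1*2 = 2
  bit 1 = 0: r = r^2 mod 29 = 2^2 = 4
  bit 2 = 1: r = r^2 * 2 mod 29 = 4^2 * 2 = 16*2 = 3
  bit 3 = 1: r = r^2 * 2 mod 29 = 3^2 * 2 = 9*2 = 18
  bit 4 = 0: r = r^2 mod 29 = 18^2 = 5
  -> A = 5
B = 2^25 mod 29  (bits of 25 = 11001)
  bit 0 = 1: r = r^2 * 2 mod 29 = 1^2 * 2 = 1*2 = 2
  bit 1 = 1: r = r^2 * 2 mod 29 = 2^2 * 2 = 4*2 = 8
  bit 2 = 0: r = r^2 mod 29 = 8^2 = 6
  bit 3 = 0: r = r^2 mod 29 = 6^2 = 7
  bit 4 = 1: r = r^2 * 2 mod 29 = 7^2 * 2 = 20*2 = 11
  -> B = 11
s = B^a = 11^22 mod 29  (bits of 22 = 10110)
  bit 0 = 1: r = r^2 * 11 mod 29 = 1^2 * 11 = 1*11 = 11
  bit 1 = 0: r = r^2 mod 29 = 11^2 = 5
  bit 2 = 1: r = r^2 * 11 mod 29 = 5^2 * 11 = 25*11 = 14
  bit 3 = 1: r = r^2 * 11 mod 29 = 14^2 * 11 = 22*11 = 10
  bit 4 = 0: r = r^2 mod 29 = 10^2 = 13
  -> s = B^a = 13

Answer: 5 11 13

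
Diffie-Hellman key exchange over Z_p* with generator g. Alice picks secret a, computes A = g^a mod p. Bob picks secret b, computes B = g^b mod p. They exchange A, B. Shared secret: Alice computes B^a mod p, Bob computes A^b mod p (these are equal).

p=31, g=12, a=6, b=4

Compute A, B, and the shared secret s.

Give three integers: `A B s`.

A = 12^6 mod 31  (bits of 6 = 110)
  bit 0 = 1: r = r^2 * 12 mod 31 = 1^2 * 12 = 1*12 = 12
  bit 1 = 1: r = r^2 * 12 mod 31 = 12^2 * 12 = 20*12 = 23
  bit 2 = 0: r = r^2 mod 31 = 23^2 = 2
  -> A = 2
B = 12^4 mod 31  (bits of 4 = 100)
  bit 0 = 1: r = r^2 * 12 mod 31 = 1^2 * 12 = 1*12 = 12
  bit 1 = 0: r = r^2 mod 31 = 12^2 = 20
  bit 2 = 0: r = r^2 mod 31 = 20^2 = 28
  -> B = 28
s = B^a = 28^6 mod 31  (bits of 6 = 110)
  bit 0 = 1: r = r^2 * 28 mod 31 = 1^2 * 28 = 1*28 = 28
  bit 1 = 1: r = r^2 * 28 mod 31 = 28^2 * 28 = 9*28 = 4
  bit 2 = 0: r = r^2 mod 31 = 4^2 = 16
  -> s = B^a = 16

Answer: 2 28 16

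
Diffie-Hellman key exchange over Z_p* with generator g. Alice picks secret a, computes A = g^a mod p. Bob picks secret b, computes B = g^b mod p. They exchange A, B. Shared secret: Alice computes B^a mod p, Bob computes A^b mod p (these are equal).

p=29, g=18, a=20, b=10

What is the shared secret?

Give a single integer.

Answer: 25

Derivation:
A = 18^20 mod 29  (bits of 20 = 10100)
  bit 0 = 1: r = r^2 * 18 mod 29 = 1^2 * 18 = 1*18 = 18
  bit 1 = 0: r = r^2 mod 29 = 18^2 = 5
  bit 2 = 1: r = r^2 * 18 mod 29 = 5^2 * 18 = 25*18 = 15
  bit 3 = 0: r = r^2 mod 29 = 15^2 = 22
  bit 4 = 0: r = r^2 mod 29 = 22^2 = 20
  -> A = 20
B = 18^10 mod 29  (bits of 10 = 1010)
  bit 0 = 1: r = r^2 * 18 mod 29 = 1^2 * 18 = 1*18 = 18
  bit 1 = 0: r = r^2 mod 29 = 18^2 = 5
  bit 2 = 1: r = r^2 * 18 mod 29 = 5^2 * 18 = 25*18 = 15
  bit 3 = 0: r = r^2 mod 29 = 15^2 = 22
  -> B = 22
s = B^a = 22^20 mod 29  (bits of 20 = 10100)
  bit 0 = 1: r = r^2 * 22 mod 29 = 1^2 * 22 = 1*22 = 22
  bit 1 = 0: r = r^2 mod 29 = 22^2 = 20
  bit 2 = 1: r = r^2 * 22 mod 29 = 20^2 * 22 = 23*22 = 13
  bit 3 = 0: r = r^2 mod 29 = 13^2 = 24
  bit 4 = 0: r = r^2 mod 29 = 24^2 = 25
  -> s = B^a = 25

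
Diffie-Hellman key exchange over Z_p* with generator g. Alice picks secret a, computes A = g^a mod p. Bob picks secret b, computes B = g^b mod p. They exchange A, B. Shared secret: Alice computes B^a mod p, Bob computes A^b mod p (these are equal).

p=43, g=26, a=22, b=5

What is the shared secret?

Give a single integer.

Answer: 40

Derivation:
A = 26^22 mod 43  (bits of 22 = 10110)
  bit 0 = 1: r = r^2 * 26 mod 43 = 1^2 * 26 = 1*26 = 26
  bit 1 = 0: r = r^2 mod 43 = 26^2 = 31
  bit 2 = 1: r = r^2 * 26 mod 43 = 31^2 * 26 = 15*26 = 3
  bit 3 = 1: r = r^2 * 26 mod 43 = 3^2 * 26 = 9*26 = 19
  bit 4 = 0: r = r^2 mod 43 = 19^2 = 17
  -> A = 17
B = 26^5 mod 43  (bits of 5 = 101)
  bit 0 = 1: r = r^2 * 26 mod 43 = 1^2 * 26 = 1*26 = 26
  bit 1 = 0: r = r^2 mod 43 = 26^2 = 31
  bit 2 = 1: r = r^2 * 26 mod 43 = 31^2 * 26 = 15*26 = 3
  -> B = 3
s = B^a = 3^22 mod 43  (bits of 22 = 10110)
  bit 0 = 1: r = r^2 * 3 mod 43 = 1^2 * 3 = 1*3 = 3
  bit 1 = 0: r = r^2 mod 43 = 3^2 = 9
  bit 2 = 1: r = r^2 * 3 mod 43 = 9^2 * 3 = 38*3 = 28
  bit 3 = 1: r = r^2 * 3 mod 43 = 28^2 * 3 = 10*3 = 30
  bit 4 = 0: r = r^2 mod 43 = 30^2 = 40
  -> s = B^a = 40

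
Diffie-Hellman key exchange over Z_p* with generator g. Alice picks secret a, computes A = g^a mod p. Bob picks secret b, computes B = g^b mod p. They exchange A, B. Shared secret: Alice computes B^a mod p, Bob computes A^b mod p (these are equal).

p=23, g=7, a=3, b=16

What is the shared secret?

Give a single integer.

Answer: 9

Derivation:
A = 7^3 mod 23  (bits of 3 = 11)
  bit 0 = 1: r = r^2 * 7 mod 23 = 1^2 * 7 = 1*7 = 7
  bit 1 = 1: r = r^2 * 7 mod 23 = 7^2 * 7 = 3*7 = 21
  -> A = 21
B = 7^16 mod 23  (bits of 16 = 10000)
  bit 0 = 1: r = r^2 * 7 mod 23 = 1^2 * 7 = 1*7 = 7
  bit 1 = 0: r = r^2 mod 23 = 7^2 = 3
  bit 2 = 0: r = r^2 mod 23 = 3^2 = 9
  bit 3 = 0: r = r^2 mod 23 = 9^2 = 12
  bit 4 = 0: r = r^2 mod 23 = 12^2 = 6
  -> B = 6
s = B^a = 6^3 mod 23  (bits of 3 = 11)
  bit 0 = 1: r = r^2 * 6 mod 23 = 1^2 * 6 = 1*6 = 6
  bit 1 = 1: r = r^2 * 6 mod 23 = 6^2 * 6 = 13*6 = 9
  -> s = B^a = 9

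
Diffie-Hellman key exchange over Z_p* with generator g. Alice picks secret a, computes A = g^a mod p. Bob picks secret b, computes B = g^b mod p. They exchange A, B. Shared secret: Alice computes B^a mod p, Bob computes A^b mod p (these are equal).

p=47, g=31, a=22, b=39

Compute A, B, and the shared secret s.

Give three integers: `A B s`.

A = 31^22 mod 47  (bits of 22 = 10110)
  bit 0 = 1: r = r^2 * 31 mod 47 = 1^2 * 31 = 1*31 = 31
  bit 1 = 0: r = r^2 mod 47 = 31^2 = 21
  bit 2 = 1: r = r^2 * 31 mod 47 = 21^2 * 31 = 18*31 = 41
  bit 3 = 1: r = r^2 * 31 mod 47 = 41^2 * 31 = 36*31 = 35
  bit 4 = 0: r = r^2 mod 47 = 35^2 = 3
  -> A = 3
B = 31^39 mod 47  (bits of 39 = 100111)
  bit 0 = 1: r = r^2 * 31 mod 47 = 1^2 * 31 = 1*31 = 31
  bit 1 = 0: r = r^2 mod 47 = 31^2 = 21
  bit 2 = 0: r = r^2 mod 47 = 21^2 = 18
  bit 3 = 1: r = r^2 * 31 mod 47 = 18^2 * 31 = 42*31 = 33
  bit 4 = 1: r = r^2 * 31 mod 47 = 33^2 * 31 = 8*31 = 13
  bit 5 = 1: r = r^2 * 31 mod 47 = 13^2 * 31 = 28*31 = 22
  -> B = 22
s = B^a = 22^22 mod 47  (bits of 22 = 10110)
  bit 0 = 1: r = r^2 * 22 mod 47 = 1^2 * 22 = 1*22 = 22
  bit 1 = 0: r = r^2 mod 47 = 22^2 = 14
  bit 2 = 1: r = r^2 * 22 mod 47 = 14^2 * 22 = 8*22 = 35
  bit 3 = 1: r = r^2 * 22 mod 47 = 35^2 * 22 = 3*22 = 19
  bit 4 = 0: r = r^2 mod 47 = 19^2 = 32
  -> s = B^a = 32

Answer: 3 22 32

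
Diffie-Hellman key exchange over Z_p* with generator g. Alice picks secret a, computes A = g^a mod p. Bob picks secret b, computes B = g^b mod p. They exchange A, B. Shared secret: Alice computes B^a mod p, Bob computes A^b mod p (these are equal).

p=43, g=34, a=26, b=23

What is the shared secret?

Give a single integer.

A = 34^26 mod 43  (bits of 26 = 11010)
  bit 0 = 1: r = r^2 * 34 mod 43 = 1^2 * 34 = 1*34 = 34
  bit 1 = 1: r = r^2 * 34 mod 43 = 34^2 * 34 = 38*34 = 2
  bit 2 = 0: r = r^2 mod 43 = 2^2 = 4
  bit 3 = 1: r = r^2 * 34 mod 43 = 4^2 * 34 = 16*34 = 28
  bit 4 = 0: r = r^2 mod 43 = 28^2 = 10
  -> A = 10
B = 34^23 mod 43  (bits of 23 = 10111)
  bit 0 = 1: r = r^2 * 34 mod 43 = 1^2 * 34 = 1*34 = 34
  bit 1 = 0: r = r^2 mod 43 = 34^2 = 38
  bit 2 = 1: r = r^2 * 34 mod 43 = 38^2 * 34 = 25*34 = 33
  bit 3 = 1: r = r^2 * 34 mod 43 = 33^2 * 34 = 14*34 = 3
  bit 4 = 1: r = r^2 * 34 mod 43 = 3^2 * 34 = 9*34 = 5
  -> B = 5
s = B^a = 5^26 mod 43  (bits of 26 = 11010)
  bit 0 = 1: r = r^2 * 5 mod 43 = 1^2 * 5 = 1*5 = 5
  bit 1 = 1: r = r^2 * 5 mod 43 = 5^2 * 5 = 25*5 = 39
  bit 2 = 0: r = r^2 mod 43 = 39^2 = 16
  bit 3 = 1: r = r^2 * 5 mod 43 = 16^2 * 5 = 41*5 = 33
  bit 4 = 0: r = r^2 mod 43 = 33^2 = 14
  -> s = B^a = 14

Answer: 14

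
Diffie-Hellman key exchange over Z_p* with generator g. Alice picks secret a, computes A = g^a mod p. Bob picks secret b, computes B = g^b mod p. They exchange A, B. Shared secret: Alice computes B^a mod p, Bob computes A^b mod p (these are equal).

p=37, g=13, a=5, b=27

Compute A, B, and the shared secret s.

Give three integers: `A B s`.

Answer: 35 31 31

Derivation:
A = 13^5 mod 37  (bits of 5 = 101)
  bit 0 = 1: r = r^2 * 13 mod 37 = 1^2 * 13 = 1*13 = 13
  bit 1 = 0: r = r^2 mod 37 = 13^2 = 21
  bit 2 = 1: r = r^2 * 13 mod 37 = 21^2 * 13 = 34*13 = 35
  -> A = 35
B = 13^27 mod 37  (bits of 27 = 11011)
  bit 0 = 1: r = r^2 * 13 mod 37 = 1^2 * 13 = 1*13 = 13
  bit 1 = 1: r = r^2 * 13 mod 37 = 13^2 * 13 = 21*13 = 14
  bit 2 = 0: r = r^2 mod 37 = 14^2 = 11
  bit 3 = 1: r = r^2 * 13 mod 37 = 11^2 * 13 = 10*13 = 19
  bit 4 = 1: r = r^2 * 13 mod 37 = 19^2 * 13 = 28*13 = 31
  -> B = 31
s = B^a = 31^5 mod 37  (bits of 5 = 101)
  bit 0 = 1: r = r^2 * 31 mod 37 = 1^2 * 31 = 1*31 = 31
  bit 1 = 0: r = r^2 mod 37 = 31^2 = 36
  bit 2 = 1: r = r^2 * 31 mod 37 = 36^2 * 31 = 1*31 = 31
  -> s = B^a = 31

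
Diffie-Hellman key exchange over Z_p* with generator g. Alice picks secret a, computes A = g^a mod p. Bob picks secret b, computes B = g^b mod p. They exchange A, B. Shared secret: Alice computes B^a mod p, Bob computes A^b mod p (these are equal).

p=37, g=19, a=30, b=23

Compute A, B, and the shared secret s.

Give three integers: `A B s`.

Answer: 27 15 11

Derivation:
A = 19^30 mod 37  (bits of 30 = 11110)
  bit 0 = 1: r = r^2 * 19 mod 37 = 1^2 * 19 = 1*19 = 19
  bit 1 = 1: r = r^2 * 19 mod 37 = 19^2 * 19 = 28*19 = 14
  bit 2 = 1: r = r^2 * 19 mod 37 = 14^2 * 19 = 11*19 = 24
  bit 3 = 1: r = r^2 * 19 mod 37 = 24^2 * 19 = 21*19 = 29
  bit 4 = 0: r = r^2 mod 37 = 29^2 = 27
  -> A = 27
B = 19^23 mod 37  (bits of 23 = 10111)
  bit 0 = 1: r = r^2 * 19 mod 37 = 1^2 * 19 = 1*19 = 19
  bit 1 = 0: r = r^2 mod 37 = 19^2 = 28
  bit 2 = 1: r = r^2 * 19 mod 37 = 28^2 * 19 = 7*19 = 22
  bit 3 = 1: r = r^2 * 19 mod 37 = 22^2 * 19 = 3*19 = 20
  bit 4 = 1: r = r^2 * 19 mod 37 = 20^2 * 19 = 30*19 = 15
  -> B = 15
s = B^a = 15^30 mod 37  (bits of 30 = 11110)
  bit 0 = 1: r = r^2 * 15 mod 37 = 1^2 * 15 = 1*15 = 15
  bit 1 = 1: r = r^2 * 15 mod 37 = 15^2 * 15 = 3*15 = 8
  bit 2 = 1: r = r^2 * 15 mod 37 = 8^2 * 15 = 27*15 = 35
  bit 3 = 1: r = r^2 * 15 mod 37 = 35^2 * 15 = 4*15 = 23
  bit 4 = 0: r = r^2 mod 37 = 23^2 = 11
  -> s = B^a = 11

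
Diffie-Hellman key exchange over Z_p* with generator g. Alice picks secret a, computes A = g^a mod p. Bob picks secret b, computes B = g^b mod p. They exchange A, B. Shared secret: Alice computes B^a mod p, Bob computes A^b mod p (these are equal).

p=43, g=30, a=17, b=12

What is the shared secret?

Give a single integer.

A = 30^17 mod 43  (bits of 17 = 10001)
  bit 0 = 1: r = r^2 * 30 mod 43 = 1^2 * 30 = 1*30 = 30
  bit 1 = 0: r = r^2 mod 43 = 30^2 = 40
  bit 2 = 0: r = r^2 mod 43 = 40^2 = 9
  bit 3 = 0: r = r^2 mod 43 = 9^2 = 38
  bit 4 = 1: r = r^2 * 30 mod 43 = 38^2 * 30 = 25*30 = 19
  -> A = 19
B = 30^12 mod 43  (bits of 12 = 1100)
  bit 0 = 1: r = r^2 * 30 mod 43 = 1^2 * 30 = 1*30 = 30
  bit 1 = 1: r = r^2 * 30 mod 43 = 30^2 * 30 = 40*30 = 39
  bit 2 = 0: r = r^2 mod 43 = 39^2 = 16
  bit 3 = 0: r = r^2 mod 43 = 16^2 = 41
  -> B = 41
s = B^a = 41^17 mod 43  (bits of 17 = 10001)
  bit 0 = 1: r = r^2 * 41 mod 43 = 1^2 * 41 = 1*41 = 41
  bit 1 = 0: r = r^2 mod 43 = 41^2 = 4
  bit 2 = 0: r = r^2 mod 43 = 4^2 = 16
  bit 3 = 0: r = r^2 mod 43 = 16^2 = 41
  bit 4 = 1: r = r^2 * 41 mod 43 = 41^2 * 41 = 4*41 = 35
  -> s = B^a = 35

Answer: 35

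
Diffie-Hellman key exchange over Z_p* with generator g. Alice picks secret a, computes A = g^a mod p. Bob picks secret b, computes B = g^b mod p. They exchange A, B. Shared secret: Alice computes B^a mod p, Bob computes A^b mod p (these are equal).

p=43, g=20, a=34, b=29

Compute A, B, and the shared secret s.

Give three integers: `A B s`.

Answer: 24 34 15

Derivation:
A = 20^34 mod 43  (bits of 34 = 100010)
  bit 0 = 1: r = r^2 * 20 mod 43 = 1^2 * 20 = 1*20 = 20
  bit 1 = 0: r = r^2 mod 43 = 20^2 = 13
  bit 2 = 0: r = r^2 mod 43 = 13^2 = 40
  bit 3 = 0: r = r^2 mod 43 = 40^2 = 9
  bit 4 = 1: r = r^2 * 20 mod 43 = 9^2 * 20 = 38*20 = 29
  bit 5 = 0: r = r^2 mod 43 = 29^2 = 24
  -> A = 24
B = 20^29 mod 43  (bits of 29 = 11101)
  bit 0 = 1: r = r^2 * 20 mod 43 = 1^2 * 20 = 1*20 = 20
  bit 1 = 1: r = r^2 * 20 mod 43 = 20^2 * 20 = 13*20 = 2
  bit 2 = 1: r = r^2 * 20 mod 43 = 2^2 * 20 = 4*20 = 37
  bit 3 = 0: r = r^2 mod 43 = 37^2 = 36
  bit 4 = 1: r = r^2 * 20 mod 43 = 36^2 * 20 = 6*20 = 34
  -> B = 34
s = B^a = 34^34 mod 43  (bits of 34 = 100010)
  bit 0 = 1: r = r^2 * 34 mod 43 = 1^2 * 34 = 1*34 = 34
  bit 1 = 0: r = r^2 mod 43 = 34^2 = 38
  bit 2 = 0: r = r^2 mod 43 = 38^2 = 25
  bit 3 = 0: r = r^2 mod 43 = 25^2 = 23
  bit 4 = 1: r = r^2 * 34 mod 43 = 23^2 * 34 = 13*34 = 12
  bit 5 = 0: r = r^2 mod 43 = 12^2 = 15
  -> s = B^a = 15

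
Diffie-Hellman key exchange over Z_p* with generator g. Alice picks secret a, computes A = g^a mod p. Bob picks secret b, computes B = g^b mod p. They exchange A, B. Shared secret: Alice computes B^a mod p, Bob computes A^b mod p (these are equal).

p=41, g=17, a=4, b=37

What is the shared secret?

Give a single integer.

A = 17^4 mod 41  (bits of 4 = 100)
  bit 0 = 1: r = r^2 * 17 mod 41 = 1^2 * 17 = 1*17 = 17
  bit 1 = 0: r = r^2 mod 41 = 17^2 = 2
  bit 2 = 0: r = r^2 mod 41 = 2^2 = 4
  -> A = 4
B = 17^37 mod 41  (bits of 37 = 100101)
  bit 0 = 1: r = r^2 * 17 mod 41 = 1^2 * 17 = 1*17 = 17
  bit 1 = 0: r = r^2 mod 41 = 17^2 = 2
  bit 2 = 0: r = r^2 mod 41 = 2^2 = 4
  bit 3 = 1: r = r^2 * 17 mod 41 = 4^2 * 17 = 16*17 = 26
  bit 4 = 0: r = r^2 mod 41 = 26^2 = 20
  bit 5 = 1: r = r^2 * 17 mod 41 = 20^2 * 17 = 31*17 = 35
  -> B = 35
s = B^a = 35^4 mod 41  (bits of 4 = 100)
  bit 0 = 1: r = r^2 * 35 mod 41 = 1^2 * 35 = 1*35 = 35
  bit 1 = 0: r = r^2 mod 41 = 35^2 = 36
  bit 2 = 0: r = r^2 mod 41 = 36^2 = 25
  -> s = B^a = 25

Answer: 25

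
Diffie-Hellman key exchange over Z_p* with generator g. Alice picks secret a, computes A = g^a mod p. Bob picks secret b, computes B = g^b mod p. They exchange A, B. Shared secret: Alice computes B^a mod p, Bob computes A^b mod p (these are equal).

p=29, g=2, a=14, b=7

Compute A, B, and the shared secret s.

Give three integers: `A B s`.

A = 2^14 mod 29  (bits of 14 = 1110)
  bit 0 = 1: r = r^2 * 2 mod 29 = 1^2 * 2 = 1*2 = 2
  bit 1 = 1: r = r^2 * 2 mod 29 = 2^2 * 2 = 4*2 = 8
  bit 2 = 1: r = r^2 * 2 mod 29 = 8^2 * 2 = 6*2 = 12
  bit 3 = 0: r = r^2 mod 29 = 12^2 = 28
  -> A = 28
B = 2^7 mod 29  (bits of 7 = 111)
  bit 0 = 1: r = r^2 * 2 mod 29 = 1^2 * 2 = 1*2 = 2
  bit 1 = 1: r = r^2 * 2 mod 29 = 2^2 * 2 = 4*2 = 8
  bit 2 = 1: r = r^2 * 2 mod 29 = 8^2 * 2 = 6*2 = 12
  -> B = 12
s = B^a = 12^14 mod 29  (bits of 14 = 1110)
  bit 0 = 1: r = r^2 * 12 mod 29 = 1^2 * 12 = 1*12 = 12
  bit 1 = 1: r = r^2 * 12 mod 29 = 12^2 * 12 = 28*12 = 17
  bit 2 = 1: r = r^2 * 12 mod 29 = 17^2 * 12 = 28*12 = 17
  bit 3 = 0: r = r^2 mod 29 = 17^2 = 28
  -> s = B^a = 28

Answer: 28 12 28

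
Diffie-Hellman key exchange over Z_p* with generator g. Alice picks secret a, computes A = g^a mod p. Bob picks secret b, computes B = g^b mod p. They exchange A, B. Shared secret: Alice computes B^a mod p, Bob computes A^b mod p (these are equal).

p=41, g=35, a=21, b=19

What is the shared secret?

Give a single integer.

Answer: 34

Derivation:
A = 35^21 mod 41  (bits of 21 = 10101)
  bit 0 = 1: r = r^2 * 35 mod 41 = 1^2 * 35 = 1*35 = 35
  bit 1 = 0: r = r^2 mod 41 = 35^2 = 36
  bit 2 = 1: r = r^2 * 35 mod 41 = 36^2 * 35 = 25*35 = 14
  bit 3 = 0: r = r^2 mod 41 = 14^2 = 32
  bit 4 = 1: r = r^2 * 35 mod 41 = 32^2 * 35 = 40*35 = 6
  -> A = 6
B = 35^19 mod 41  (bits of 19 = 10011)
  bit 0 = 1: r = r^2 * 35 mod 41 = 1^2 * 35 = 1*35 = 35
  bit 1 = 0: r = r^2 mod 41 = 35^2 = 36
  bit 2 = 0: r = r^2 mod 41 = 36^2 = 25
  bit 3 = 1: r = r^2 * 35 mod 41 = 25^2 * 35 = 10*35 = 22
  bit 4 = 1: r = r^2 * 35 mod 41 = 22^2 * 35 = 33*35 = 7
  -> B = 7
s = B^a = 7^21 mod 41  (bits of 21 = 10101)
  bit 0 = 1: r = r^2 * 7 mod 41 = 1^2 * 7 = 1*7 = 7
  bit 1 = 0: r = r^2 mod 41 = 7^2 = 8
  bit 2 = 1: r = r^2 * 7 mod 41 = 8^2 * 7 = 23*7 = 38
  bit 3 = 0: r = r^2 mod 41 = 38^2 = 9
  bit 4 = 1: r = r^2 * 7 mod 41 = 9^2 * 7 = 40*7 = 34
  -> s = B^a = 34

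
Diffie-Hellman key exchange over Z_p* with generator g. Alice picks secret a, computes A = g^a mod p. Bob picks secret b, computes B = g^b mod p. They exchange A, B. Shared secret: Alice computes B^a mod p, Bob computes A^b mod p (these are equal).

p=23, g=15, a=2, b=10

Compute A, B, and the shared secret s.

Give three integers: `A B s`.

A = 15^2 mod 23  (bits of 2 = 10)
  bit 0 = 1: r = r^2 * 15 mod 23 = 1^2 * 15 = 1*15 = 15
  bit 1 = 0: r = r^2 mod 23 = 15^2 = 18
  -> A = 18
B = 15^10 mod 23  (bits of 10 = 1010)
  bit 0 = 1: r = r^2 * 15 mod 23 = 1^2 * 15 = 1*15 = 15
  bit 1 = 0: r = r^2 mod 23 = 15^2 = 18
  bit 2 = 1: r = r^2 * 15 mod 23 = 18^2 * 15 = 2*15 = 7
  bit 3 = 0: r = r^2 mod 23 = 7^2 = 3
  -> B = 3
s = B^a = 3^2 mod 23  (bits of 2 = 10)
  bit 0 = 1: r = r^2 * 3 mod 23 = 1^2 * 3 = 1*3 = 3
  bit 1 = 0: r = r^2 mod 23 = 3^2 = 9
  -> s = B^a = 9

Answer: 18 3 9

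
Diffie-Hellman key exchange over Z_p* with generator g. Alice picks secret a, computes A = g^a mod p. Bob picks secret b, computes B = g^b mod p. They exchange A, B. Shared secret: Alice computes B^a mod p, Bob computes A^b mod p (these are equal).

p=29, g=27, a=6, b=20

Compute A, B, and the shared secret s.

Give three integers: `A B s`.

Answer: 6 23 24

Derivation:
A = 27^6 mod 29  (bits of 6 = 110)
  bit 0 = 1: r = r^2 * 27 mod 29 = 1^2 * 27 = 1*27 = 27
  bit 1 = 1: r = r^2 * 27 mod 29 = 27^2 * 27 = 4*27 = 21
  bit 2 = 0: r = r^2 mod 29 = 21^2 = 6
  -> A = 6
B = 27^20 mod 29  (bits of 20 = 10100)
  bit 0 = 1: r = r^2 * 27 mod 29 = 1^2 * 27 = 1*27 = 27
  bit 1 = 0: r = r^2 mod 29 = 27^2 = 4
  bit 2 = 1: r = r^2 * 27 mod 29 = 4^2 * 27 = 16*27 = 26
  bit 3 = 0: r = r^2 mod 29 = 26^2 = 9
  bit 4 = 0: r = r^2 mod 29 = 9^2 = 23
  -> B = 23
s = B^a = 23^6 mod 29  (bits of 6 = 110)
  bit 0 = 1: r = r^2 * 23 mod 29 = 1^2 * 23 = 1*23 = 23
  bit 1 = 1: r = r^2 * 23 mod 29 = 23^2 * 23 = 7*23 = 16
  bit 2 = 0: r = r^2 mod 29 = 16^2 = 24
  -> s = B^a = 24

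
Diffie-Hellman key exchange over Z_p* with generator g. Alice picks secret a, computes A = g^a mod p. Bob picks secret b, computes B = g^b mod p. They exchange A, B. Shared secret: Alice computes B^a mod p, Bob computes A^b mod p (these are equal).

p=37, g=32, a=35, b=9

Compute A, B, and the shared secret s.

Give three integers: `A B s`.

Answer: 22 31 6

Derivation:
A = 32^35 mod 37  (bits of 35 = 100011)
  bit 0 = 1: r = r^2 * 32 mod 37 = 1^2 * 32 = 1*32 = 32
  bit 1 = 0: r = r^2 mod 37 = 32^2 = 25
  bit 2 = 0: r = r^2 mod 37 = 25^2 = 33
  bit 3 = 0: r = r^2 mod 37 = 33^2 = 16
  bit 4 = 1: r = r^2 * 32 mod 37 = 16^2 * 32 = 34*32 = 15
  bit 5 = 1: r = r^2 * 32 mod 37 = 15^2 * 32 = 3*32 = 22
  -> A = 22
B = 32^9 mod 37  (bits of 9 = 1001)
  bit 0 = 1: r = r^2 * 32 mod 37 = 1^2 * 32 = 1*32 = 32
  bit 1 = 0: r = r^2 mod 37 = 32^2 = 25
  bit 2 = 0: r = r^2 mod 37 = 25^2 = 33
  bit 3 = 1: r = r^2 * 32 mod 37 = 33^2 * 32 = 16*32 = 31
  -> B = 31
s = B^a = 31^35 mod 37  (bits of 35 = 100011)
  bit 0 = 1: r = r^2 * 31 mod 37 = 1^2 * 31 = 1*31 = 31
  bit 1 = 0: r = r^2 mod 37 = 31^2 = 36
  bit 2 = 0: r = r^2 mod 37 = 36^2 = 1
  bit 3 = 0: r = r^2 mod 37 = 1^2 = 1
  bit 4 = 1: r = r^2 * 31 mod 37 = 1^2 * 31 = 1*31 = 31
  bit 5 = 1: r = r^2 * 31 mod 37 = 31^2 * 31 = 36*31 = 6
  -> s = B^a = 6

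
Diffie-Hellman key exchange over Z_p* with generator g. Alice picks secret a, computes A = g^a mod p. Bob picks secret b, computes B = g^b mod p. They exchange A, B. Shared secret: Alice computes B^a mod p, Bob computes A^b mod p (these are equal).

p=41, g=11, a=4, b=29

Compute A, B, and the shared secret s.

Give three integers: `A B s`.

Answer: 4 29 31

Derivation:
A = 11^4 mod 41  (bits of 4 = 100)
  bit 0 = 1: r = r^2 * 11 mod 41 = 1^2 * 11 = 1*11 = 11
  bit 1 = 0: r = r^2 mod 41 = 11^2 = 39
  bit 2 = 0: r = r^2 mod 41 = 39^2 = 4
  -> A = 4
B = 11^29 mod 41  (bits of 29 = 11101)
  bit 0 = 1: r = r^2 * 11 mod 41 = 1^2 * 11 = 1*11 = 11
  bit 1 = 1: r = r^2 * 11 mod 41 = 11^2 * 11 = 39*11 = 19
  bit 2 = 1: r = r^2 * 11 mod 41 = 19^2 * 11 = 33*11 = 35
  bit 3 = 0: r = r^2 mod 41 = 35^2 = 36
  bit 4 = 1: r = r^2 * 11 mod 41 = 36^2 * 11 = 25*11 = 29
  -> B = 29
s = B^a = 29^4 mod 41  (bits of 4 = 100)
  bit 0 = 1: r = r^2 * 29 mod 41 = 1^2 * 29 = 1*29 = 29
  bit 1 = 0: r = r^2 mod 41 = 29^2 = 21
  bit 2 = 0: r = r^2 mod 41 = 21^2 = 31
  -> s = B^a = 31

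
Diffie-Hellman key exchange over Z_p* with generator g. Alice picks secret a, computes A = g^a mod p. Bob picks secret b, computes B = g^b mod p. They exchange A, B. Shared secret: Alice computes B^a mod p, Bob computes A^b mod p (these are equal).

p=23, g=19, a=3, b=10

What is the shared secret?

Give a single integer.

A = 19^3 mod 23  (bits of 3 = 11)
  bit 0 = 1: r = r^2 * 19 mod 23 = 1^2 * 19 = 1*19 = 19
  bit 1 = 1: r = r^2 * 19 mod 23 = 19^2 * 19 = 16*19 = 5
  -> A = 5
B = 19^10 mod 23  (bits of 10 = 1010)
  bit 0 = 1: r = r^2 * 19 mod 23 = 1^2 * 19 = 1*19 = 19
  bit 1 = 0: r = r^2 mod 23 = 19^2 = 16
  bit 2 = 1: r = r^2 * 19 mod 23 = 16^2 * 19 = 3*19 = 11
  bit 3 = 0: r = r^2 mod 23 = 11^2 = 6
  -> B = 6
s = B^a = 6^3 mod 23  (bits of 3 = 11)
  bit 0 = 1: r = r^2 * 6 mod 23 = 1^2 * 6 = 1*6 = 6
  bit 1 = 1: r = r^2 * 6 mod 23 = 6^2 * 6 = 13*6 = 9
  -> s = B^a = 9

Answer: 9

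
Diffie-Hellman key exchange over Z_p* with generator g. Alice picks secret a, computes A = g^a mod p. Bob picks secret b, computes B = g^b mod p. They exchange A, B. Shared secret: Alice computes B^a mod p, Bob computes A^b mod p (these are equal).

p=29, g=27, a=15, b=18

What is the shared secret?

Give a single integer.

Answer: 13

Derivation:
A = 27^15 mod 29  (bits of 15 = 1111)
  bit 0 = 1: r = r^2 * 27 mod 29 = 1^2 * 27 = 1*27 = 27
  bit 1 = 1: r = r^2 * 27 mod 29 = 27^2 * 27 = 4*27 = 21
  bit 2 = 1: r = r^2 * 27 mod 29 = 21^2 * 27 = 6*27 = 17
  bit 3 = 1: r = r^2 * 27 mod 29 = 17^2 * 27 = 28*27 = 2
  -> A = 2
B = 27^18 mod 29  (bits of 18 = 10010)
  bit 0 = 1: r = r^2 * 27 mod 29 = 1^2 * 27 = 1*27 = 27
  bit 1 = 0: r = r^2 mod 29 = 27^2 = 4
  bit 2 = 0: r = r^2 mod 29 = 4^2 = 16
  bit 3 = 1: r = r^2 * 27 mod 29 = 16^2 * 27 = 24*27 = 10
  bit 4 = 0: r = r^2 mod 29 = 10^2 = 13
  -> B = 13
s = B^a = 13^15 mod 29  (bits of 15 = 1111)
  bit 0 = 1: r = r^2 * 13 mod 29 = 1^2 * 13 = 1*13 = 13
  bit 1 = 1: r = r^2 * 13 mod 29 = 13^2 * 13 = 24*13 = 22
  bit 2 = 1: r = r^2 * 13 mod 29 = 22^2 * 13 = 20*13 = 28
  bit 3 = 1: r = r^2 * 13 mod 29 = 28^2 * 13 = 1*13 = 13
  -> s = B^a = 13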